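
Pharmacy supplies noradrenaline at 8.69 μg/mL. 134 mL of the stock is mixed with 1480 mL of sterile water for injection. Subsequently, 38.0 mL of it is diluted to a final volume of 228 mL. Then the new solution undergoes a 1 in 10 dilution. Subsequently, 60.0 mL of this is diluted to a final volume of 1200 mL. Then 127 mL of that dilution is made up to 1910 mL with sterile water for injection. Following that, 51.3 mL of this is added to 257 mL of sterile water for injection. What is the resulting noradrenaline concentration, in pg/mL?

Overall dilution factor = 12.04 × 6 × 10 × 20 × 15.04 × 6.010 = 1.31 × 10⁶.
8.69 μg/mL / 1.31 × 10⁶ = 6.65 × 10⁻⁶ μg/mL = 6.65 pg/mL.

6.65 pg/mL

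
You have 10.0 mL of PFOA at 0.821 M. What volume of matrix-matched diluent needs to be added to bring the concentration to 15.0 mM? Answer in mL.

15.0 mM = 0.0150 M.
V₂ = C₁V₁/C₂ = 0.821 × 10.0 / 0.0150 = 547 mL.
Diluent to add = V₂ − V₁ = 547 − 10.0 = 537 mL.

537 mL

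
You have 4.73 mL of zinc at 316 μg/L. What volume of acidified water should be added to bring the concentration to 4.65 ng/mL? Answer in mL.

317 mL

4.65 ng/mL = 4.65 μg/L.
V₂ = C₁V₁/C₂ = 316 × 4.73 / 4.65 = 321 mL.
Diluent to add = V₂ − V₁ = 321 − 4.73 = 317 mL.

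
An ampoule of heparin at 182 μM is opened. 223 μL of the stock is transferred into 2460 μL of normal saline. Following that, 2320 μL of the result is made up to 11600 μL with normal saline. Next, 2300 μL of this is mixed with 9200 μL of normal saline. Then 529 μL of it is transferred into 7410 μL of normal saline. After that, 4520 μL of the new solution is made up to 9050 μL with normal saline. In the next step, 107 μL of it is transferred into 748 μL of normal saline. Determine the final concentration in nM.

Overall dilution factor = 12.03 × 5 × 5 × 15.01 × 2.002 × 7.991 = 7.22 × 10⁴.
182 μM / 7.22 × 10⁴ = 2.52 × 10⁻³ μM = 2.52 nM.

2.52 nM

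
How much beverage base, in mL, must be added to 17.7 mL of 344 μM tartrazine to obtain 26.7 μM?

210 mL

V₂ = C₁V₁/C₂ = 344 × 17.7 / 26.7 = 228 mL.
Diluent to add = V₂ − V₁ = 228 − 17.7 = 210 mL.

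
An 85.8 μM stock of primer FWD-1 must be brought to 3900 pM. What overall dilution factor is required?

Factor = C₀/C_target = 85.8 μM / 3900 pM = 2.20 × 10⁴.

2.20 × 10⁴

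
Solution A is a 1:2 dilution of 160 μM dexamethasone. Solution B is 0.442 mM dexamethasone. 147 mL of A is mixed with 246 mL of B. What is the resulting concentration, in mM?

0.307 mM

C_A = 160 μM / 2 = 80.0 μM.
C_B = 0.442 mM = 442 μM.
C_mix = (C_A·V_A + C_B·V_B)/(V_A + V_B) = (80.0×147 + 442×246) / 393.0 = 307 μM = 0.307 mM.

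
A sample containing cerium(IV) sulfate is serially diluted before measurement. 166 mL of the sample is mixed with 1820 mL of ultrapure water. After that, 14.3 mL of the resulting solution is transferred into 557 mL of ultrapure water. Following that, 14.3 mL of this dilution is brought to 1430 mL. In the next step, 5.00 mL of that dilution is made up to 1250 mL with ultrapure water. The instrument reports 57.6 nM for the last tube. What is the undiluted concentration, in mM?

Overall dilution factor = 11.96 × 39.95 × 100 × 250 = 1.19 × 10⁷.
Original = 57.6 nM × 1.19 × 10⁷ = 6.88 × 10⁸ nM = 688 mM.

688 mM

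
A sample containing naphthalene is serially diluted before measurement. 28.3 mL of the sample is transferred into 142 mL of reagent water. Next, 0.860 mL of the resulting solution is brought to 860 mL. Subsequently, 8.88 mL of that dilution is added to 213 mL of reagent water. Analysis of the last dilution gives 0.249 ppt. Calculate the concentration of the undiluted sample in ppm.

Overall dilution factor = 6.018 × 1000 × 24.99 = 1.50 × 10⁵.
Original = 0.249 ppt × 1.50 × 10⁵ = 3.74 × 10⁴ ppt = 0.0374 ppm.

0.0374 ppm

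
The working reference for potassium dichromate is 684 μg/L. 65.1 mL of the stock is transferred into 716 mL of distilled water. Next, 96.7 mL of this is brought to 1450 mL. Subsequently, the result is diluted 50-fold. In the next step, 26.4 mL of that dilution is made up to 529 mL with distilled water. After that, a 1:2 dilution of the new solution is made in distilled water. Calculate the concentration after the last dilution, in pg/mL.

Overall dilution factor = 12.00 × 14.99 × 50 × 20.04 × 2 = 3.61 × 10⁵.
684 μg/L / 3.61 × 10⁵ = 1.90 × 10⁻³ μg/L = 1.90 pg/mL.

1.90 pg/mL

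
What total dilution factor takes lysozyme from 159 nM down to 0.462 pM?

Factor = C₀/C_target = 159 nM / 0.462 pM = 3.44 × 10⁵.

3.44 × 10⁵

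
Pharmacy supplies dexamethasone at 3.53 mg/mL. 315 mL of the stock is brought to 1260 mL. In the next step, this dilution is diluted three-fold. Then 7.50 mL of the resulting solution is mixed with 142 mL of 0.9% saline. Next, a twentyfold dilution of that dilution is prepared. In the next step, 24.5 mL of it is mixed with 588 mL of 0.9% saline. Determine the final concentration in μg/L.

29.5 μg/L

Overall dilution factor = 4 × 3 × 19.93 × 20 × 25 = 1.20 × 10⁵.
3.53 mg/mL / 1.20 × 10⁵ = 2.95 × 10⁻⁵ mg/mL = 29.5 μg/L.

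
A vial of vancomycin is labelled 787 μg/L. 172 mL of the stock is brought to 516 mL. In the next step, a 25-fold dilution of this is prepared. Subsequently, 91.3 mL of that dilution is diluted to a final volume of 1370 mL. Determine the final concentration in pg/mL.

Overall dilution factor = 3 × 25 × 15.01 = 1125.
787 μg/L / 1125 = 0.699 μg/L = 699 pg/mL.

699 pg/mL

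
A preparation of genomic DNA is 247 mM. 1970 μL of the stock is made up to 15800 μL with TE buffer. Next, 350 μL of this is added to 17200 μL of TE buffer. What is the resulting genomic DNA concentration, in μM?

614 μM

Overall dilution factor = 8.020 × 50.14 = 402.
247 mM / 402 = 0.614 mM = 614 μM.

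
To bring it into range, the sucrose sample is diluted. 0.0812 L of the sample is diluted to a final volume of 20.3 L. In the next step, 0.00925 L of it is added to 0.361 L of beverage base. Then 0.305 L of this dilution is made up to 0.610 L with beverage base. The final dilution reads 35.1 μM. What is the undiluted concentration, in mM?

Overall dilution factor = 250 × 40.03 × 2 = 2.00 × 10⁴.
Original = 35.1 μM × 2.00 × 10⁴ = 7.02 × 10⁵ μM = 702 mM.

702 mM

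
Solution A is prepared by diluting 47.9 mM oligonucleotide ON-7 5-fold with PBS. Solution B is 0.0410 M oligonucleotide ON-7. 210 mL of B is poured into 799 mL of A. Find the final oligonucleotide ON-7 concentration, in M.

0.0161 M

C_A = 47.9 mM / 5 = 9.58 mM.
C_B = 0.0410 M = 41.0 mM.
C_mix = (C_A·V_A + C_B·V_B)/(V_A + V_B) = (9.58×799 + 41.0×210) / 1009 = 16.1 mM = 0.0161 M.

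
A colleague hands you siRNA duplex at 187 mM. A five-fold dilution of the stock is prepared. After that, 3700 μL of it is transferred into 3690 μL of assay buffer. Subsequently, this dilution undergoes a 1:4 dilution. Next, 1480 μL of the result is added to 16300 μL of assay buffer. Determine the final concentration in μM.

390 μM

Overall dilution factor = 5 × 1.997 × 4 × 12.01 = 480.
187 mM / 480 = 0.390 mM = 390 μM.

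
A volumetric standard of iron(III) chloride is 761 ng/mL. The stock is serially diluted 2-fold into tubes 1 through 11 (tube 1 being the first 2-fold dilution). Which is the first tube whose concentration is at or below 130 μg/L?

tube 3

Tube n has concentration 761 ng/mL / 2ⁿ.
Need 2ⁿ ≥ 761 ng/mL / 130 μg/L = 5.85, so n ≥ 2.55.
First such tube: n = 3.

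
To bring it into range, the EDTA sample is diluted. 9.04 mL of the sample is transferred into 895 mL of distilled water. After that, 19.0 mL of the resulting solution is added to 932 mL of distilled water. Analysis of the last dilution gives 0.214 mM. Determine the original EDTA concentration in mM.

Overall dilution factor = 100.0 × 50.05 = 5005.
Original = 0.214 mM × 5005 = 1071 mM.

1070 mM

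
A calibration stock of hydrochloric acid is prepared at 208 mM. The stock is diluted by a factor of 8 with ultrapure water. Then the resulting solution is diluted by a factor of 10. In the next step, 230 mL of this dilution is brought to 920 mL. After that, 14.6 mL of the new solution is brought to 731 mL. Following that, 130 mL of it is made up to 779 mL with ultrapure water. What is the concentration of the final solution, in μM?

2.17 μM

Overall dilution factor = 8 × 10 × 4 × 50.07 × 5.992 = 9.60 × 10⁴.
208 mM / 9.60 × 10⁴ = 2.17 × 10⁻³ mM = 2.17 μM.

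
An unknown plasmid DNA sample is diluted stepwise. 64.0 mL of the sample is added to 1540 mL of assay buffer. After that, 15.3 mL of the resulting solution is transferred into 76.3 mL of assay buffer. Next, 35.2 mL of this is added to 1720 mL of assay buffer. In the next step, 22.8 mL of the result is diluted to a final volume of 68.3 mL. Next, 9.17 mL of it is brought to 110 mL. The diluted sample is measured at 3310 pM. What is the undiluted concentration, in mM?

0.890 mM

Overall dilution factor = 25.06 × 5.987 × 49.86 × 2.996 × 12.00 = 2.69 × 10⁵.
Original = 3310 pM × 2.69 × 10⁵ = 8.90 × 10⁸ pM = 0.890 mM.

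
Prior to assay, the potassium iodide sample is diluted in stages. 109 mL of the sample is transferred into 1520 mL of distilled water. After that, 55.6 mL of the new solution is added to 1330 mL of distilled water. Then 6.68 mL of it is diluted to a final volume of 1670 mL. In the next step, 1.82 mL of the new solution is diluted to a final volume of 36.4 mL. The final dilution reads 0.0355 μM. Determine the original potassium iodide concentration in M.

0.0661 M

Overall dilution factor = 14.94 × 24.92 × 250 × 20 = 1.86 × 10⁶.
Original = 0.0355 μM × 1.86 × 10⁶ = 6.61 × 10⁴ μM = 0.0661 M.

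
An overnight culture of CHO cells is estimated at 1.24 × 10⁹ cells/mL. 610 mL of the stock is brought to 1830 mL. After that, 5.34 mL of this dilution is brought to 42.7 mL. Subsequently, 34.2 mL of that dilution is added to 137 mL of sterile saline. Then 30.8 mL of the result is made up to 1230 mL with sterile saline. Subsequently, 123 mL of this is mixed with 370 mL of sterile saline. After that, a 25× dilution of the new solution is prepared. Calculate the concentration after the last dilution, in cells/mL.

2580 cells/mL

Overall dilution factor = 3 × 7.996 × 5.006 × 39.94 × 4.008 × 25 = 4.81 × 10⁵.
1.24 × 10⁹ cells/mL / 4.81 × 10⁵ = 2580 cells/mL.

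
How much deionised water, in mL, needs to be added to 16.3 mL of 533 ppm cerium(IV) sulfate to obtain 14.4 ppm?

587 mL

V₂ = C₁V₁/C₂ = 533 × 16.3 / 14.4 = 603 mL.
Diluent to add = V₂ − V₁ = 603 − 16.3 = 587 mL.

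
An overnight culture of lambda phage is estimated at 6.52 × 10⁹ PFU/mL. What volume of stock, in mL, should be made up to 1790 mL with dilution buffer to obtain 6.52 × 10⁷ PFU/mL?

17.9 mL

V₁ = C₂V₂/C₁ = 6.52 × 10⁷ × 1790 / 6.52 × 10⁹ = 17.9 mL.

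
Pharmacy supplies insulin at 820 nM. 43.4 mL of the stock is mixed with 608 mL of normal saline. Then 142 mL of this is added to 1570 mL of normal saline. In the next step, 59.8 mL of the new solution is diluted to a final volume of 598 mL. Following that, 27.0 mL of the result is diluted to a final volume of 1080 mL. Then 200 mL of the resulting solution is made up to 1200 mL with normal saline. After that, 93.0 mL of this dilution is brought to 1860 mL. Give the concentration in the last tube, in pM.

Overall dilution factor = 15.01 × 12.06 × 10 × 40 × 6 × 20 = 8.69 × 10⁶.
820 nM / 8.69 × 10⁶ = 9.44 × 10⁻⁵ nM = 0.0944 pM.

0.0944 pM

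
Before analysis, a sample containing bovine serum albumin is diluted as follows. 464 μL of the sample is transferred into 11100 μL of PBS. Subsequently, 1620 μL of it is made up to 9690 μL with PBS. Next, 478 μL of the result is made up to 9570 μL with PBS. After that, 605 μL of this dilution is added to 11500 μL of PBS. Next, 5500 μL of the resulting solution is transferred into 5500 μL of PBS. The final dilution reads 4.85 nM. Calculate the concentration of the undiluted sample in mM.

0.579 mM

Overall dilution factor = 24.92 × 5.981 × 20.02 × 20.01 × 2 = 1.19 × 10⁵.
Original = 4.85 nM × 1.19 × 10⁵ = 5.79 × 10⁵ nM = 0.579 mM.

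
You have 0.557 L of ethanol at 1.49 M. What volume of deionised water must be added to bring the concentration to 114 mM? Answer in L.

114 mM = 0.114 M.
V₂ = C₁V₁/C₂ = 1.49 × 0.557 / 0.114 = 7.28 L.
Diluent to add = V₂ − V₁ = 7.28 − 0.557 = 6.72 L.

6.72 L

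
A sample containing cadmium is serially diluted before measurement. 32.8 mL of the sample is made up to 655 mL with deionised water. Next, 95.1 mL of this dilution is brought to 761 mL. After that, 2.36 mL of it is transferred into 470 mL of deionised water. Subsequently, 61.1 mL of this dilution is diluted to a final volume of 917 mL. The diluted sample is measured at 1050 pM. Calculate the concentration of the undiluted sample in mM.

Overall dilution factor = 19.97 × 8.002 × 200.2 × 15.01 = 4.80 × 10⁵.
Original = 1050 pM × 4.80 × 10⁵ = 5.04 × 10⁸ pM = 0.504 mM.

0.504 mM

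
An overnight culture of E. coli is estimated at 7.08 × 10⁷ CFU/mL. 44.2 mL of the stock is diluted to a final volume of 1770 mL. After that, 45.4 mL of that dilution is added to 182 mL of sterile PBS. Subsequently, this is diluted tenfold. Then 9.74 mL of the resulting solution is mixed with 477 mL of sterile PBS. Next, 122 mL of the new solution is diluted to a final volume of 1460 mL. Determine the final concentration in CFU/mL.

59.0 CFU/mL

Overall dilution factor = 40.05 × 5.009 × 10 × 49.97 × 11.97 = 1.20 × 10⁶.
7.08 × 10⁷ CFU/mL / 1.20 × 10⁶ = 59.0 CFU/mL.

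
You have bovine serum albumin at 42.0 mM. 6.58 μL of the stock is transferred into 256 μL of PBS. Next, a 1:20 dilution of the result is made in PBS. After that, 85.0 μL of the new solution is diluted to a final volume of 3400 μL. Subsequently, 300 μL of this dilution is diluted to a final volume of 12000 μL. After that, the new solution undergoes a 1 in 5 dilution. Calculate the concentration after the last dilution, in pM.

Overall dilution factor = 39.91 × 20 × 40 × 40 × 5 = 6.38 × 10⁶.
42.0 mM / 6.38 × 10⁶ = 6.58 × 10⁻⁶ mM = 6580 pM.

6580 pM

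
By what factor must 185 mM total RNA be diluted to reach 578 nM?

3.20 × 10⁵

Factor = C₀/C_target = 185 mM / 578 nM = 3.20 × 10⁵.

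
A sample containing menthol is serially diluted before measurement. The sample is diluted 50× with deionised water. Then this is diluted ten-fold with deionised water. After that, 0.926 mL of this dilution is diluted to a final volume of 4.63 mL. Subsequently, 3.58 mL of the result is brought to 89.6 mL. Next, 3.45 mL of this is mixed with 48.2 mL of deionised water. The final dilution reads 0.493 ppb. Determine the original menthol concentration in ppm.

Overall dilution factor = 50 × 10 × 5 × 25.03 × 14.97 = 9.37 × 10⁵.
Original = 0.493 ppb × 9.37 × 10⁵ = 4.62 × 10⁵ ppb = 462 ppm.

462 ppm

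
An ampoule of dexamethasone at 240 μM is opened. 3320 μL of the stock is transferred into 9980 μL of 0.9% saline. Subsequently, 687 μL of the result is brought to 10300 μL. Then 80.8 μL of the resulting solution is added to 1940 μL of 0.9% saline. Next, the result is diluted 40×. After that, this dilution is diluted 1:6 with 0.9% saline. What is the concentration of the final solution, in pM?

666 pM

Overall dilution factor = 4.006 × 14.99 × 25.01 × 40 × 6 = 3.61 × 10⁵.
240 μM / 3.61 × 10⁵ = 6.66 × 10⁻⁴ μM = 666 pM.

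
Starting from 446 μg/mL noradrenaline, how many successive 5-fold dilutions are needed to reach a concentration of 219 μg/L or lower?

Need 5ⁿ ≥ 2037, so n ≥ log(2037)/log(5) = 4.73.
Minimum whole steps: n = 5.

5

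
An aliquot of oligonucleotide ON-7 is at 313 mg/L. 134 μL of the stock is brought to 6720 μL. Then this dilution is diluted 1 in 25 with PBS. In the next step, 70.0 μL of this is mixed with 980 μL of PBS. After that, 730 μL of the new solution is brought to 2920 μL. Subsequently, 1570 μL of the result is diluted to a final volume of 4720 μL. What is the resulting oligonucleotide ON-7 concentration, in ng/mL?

Overall dilution factor = 50.15 × 25 × 15 × 4 × 3.006 = 2.26 × 10⁵.
313 mg/L / 2.26 × 10⁵ = 1.38 × 10⁻³ mg/L = 1.38 ng/mL.

1.38 ng/mL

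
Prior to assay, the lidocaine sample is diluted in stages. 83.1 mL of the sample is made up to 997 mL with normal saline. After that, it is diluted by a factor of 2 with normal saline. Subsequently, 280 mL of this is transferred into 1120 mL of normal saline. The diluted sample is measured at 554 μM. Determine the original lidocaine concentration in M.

0.0665 M

Overall dilution factor = 12.00 × 2 × 5 = 120.
Original = 554 μM × 120 = 6.65 × 10⁴ μM = 0.0665 M.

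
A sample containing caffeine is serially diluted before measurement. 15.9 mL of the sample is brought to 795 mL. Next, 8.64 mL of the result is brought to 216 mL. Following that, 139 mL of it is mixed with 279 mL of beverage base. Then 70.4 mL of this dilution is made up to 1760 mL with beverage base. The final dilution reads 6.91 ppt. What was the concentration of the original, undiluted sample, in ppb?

649 ppb

Overall dilution factor = 50 × 25 × 3.007 × 25 = 9.40 × 10⁴.
Original = 6.91 ppt × 9.40 × 10⁴ = 6.49 × 10⁵ ppt = 649 ppb.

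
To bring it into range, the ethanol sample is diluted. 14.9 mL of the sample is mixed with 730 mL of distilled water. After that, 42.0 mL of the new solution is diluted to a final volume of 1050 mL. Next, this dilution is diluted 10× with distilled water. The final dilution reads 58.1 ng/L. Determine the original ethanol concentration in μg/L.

726 μg/L

Overall dilution factor = 49.99 × 25 × 10 = 1.25 × 10⁴.
Original = 58.1 ng/L × 1.25 × 10⁴ = 7.26 × 10⁵ ng/L = 726 μg/L.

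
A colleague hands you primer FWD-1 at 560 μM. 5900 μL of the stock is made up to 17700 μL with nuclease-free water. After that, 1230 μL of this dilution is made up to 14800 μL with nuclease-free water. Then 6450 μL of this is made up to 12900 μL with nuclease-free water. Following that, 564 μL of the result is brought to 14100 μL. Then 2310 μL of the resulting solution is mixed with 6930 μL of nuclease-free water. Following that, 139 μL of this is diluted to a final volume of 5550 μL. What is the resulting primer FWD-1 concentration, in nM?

1.94 nM

Overall dilution factor = 3 × 12.03 × 2 × 25 × 4 × 39.93 = 2.88 × 10⁵.
560 μM / 2.88 × 10⁵ = 1.94 × 10⁻³ μM = 1.94 nM.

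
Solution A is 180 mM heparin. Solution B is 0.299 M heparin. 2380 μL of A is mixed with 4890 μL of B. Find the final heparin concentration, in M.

0.260 M

C_B = 0.299 M = 299 mM.
C_mix = (C_A·V_A + C_B·V_B)/(V_A + V_B) = (180×2380 + 299×4890) / 7270 = 260 mM = 0.260 M.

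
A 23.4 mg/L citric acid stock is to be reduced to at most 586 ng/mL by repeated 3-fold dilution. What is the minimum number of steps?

4

Need 3ⁿ ≥ 39.9, so n ≥ log(39.9)/log(3) = 3.36.
Minimum whole steps: n = 4.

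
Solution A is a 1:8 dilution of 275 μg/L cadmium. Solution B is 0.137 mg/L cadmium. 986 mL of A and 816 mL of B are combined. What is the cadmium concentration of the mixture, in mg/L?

C_A = 275 μg/L / 8 = 34.4 μg/L.
C_B = 0.137 mg/L = 137 μg/L.
C_mix = (C_A·V_A + C_B·V_B)/(V_A + V_B) = (34.4×986 + 137×816) / 1802 = 80.8 μg/L = 0.0808 mg/L.

0.0808 mg/L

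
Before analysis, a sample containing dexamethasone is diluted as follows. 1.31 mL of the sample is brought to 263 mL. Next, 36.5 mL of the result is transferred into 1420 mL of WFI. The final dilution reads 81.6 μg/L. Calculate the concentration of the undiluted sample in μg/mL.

Overall dilution factor = 200.8 × 39.90 = 8011.
Original = 81.6 μg/L × 8011 = 6.54 × 10⁵ μg/L = 654 μg/mL.

654 μg/mL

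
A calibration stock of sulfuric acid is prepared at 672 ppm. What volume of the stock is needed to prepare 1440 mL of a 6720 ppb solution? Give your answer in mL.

14.4 mL

6720 ppb = 6.72 ppm.
V₁ = C₂V₂/C₁ = 6.72 × 1440 / 672 = 14.4 mL.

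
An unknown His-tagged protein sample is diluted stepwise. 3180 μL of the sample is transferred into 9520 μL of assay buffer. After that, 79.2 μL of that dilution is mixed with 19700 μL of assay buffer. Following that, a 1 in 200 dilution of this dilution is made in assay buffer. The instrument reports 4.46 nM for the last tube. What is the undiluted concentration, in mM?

0.890 mM

Overall dilution factor = 3.994 × 249.7 × 200 = 1.99 × 10⁵.
Original = 4.46 nM × 1.99 × 10⁵ = 8.90 × 10⁵ nM = 0.890 mM.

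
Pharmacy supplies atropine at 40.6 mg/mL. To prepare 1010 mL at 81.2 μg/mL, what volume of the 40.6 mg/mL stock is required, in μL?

81.2 μg/mL = 0.0812 mg/mL.
V₁ = C₂V₂/C₁ = 0.0812 × 1010 / 40.6 = 2.02 mL = 2020 μL.

2020 μL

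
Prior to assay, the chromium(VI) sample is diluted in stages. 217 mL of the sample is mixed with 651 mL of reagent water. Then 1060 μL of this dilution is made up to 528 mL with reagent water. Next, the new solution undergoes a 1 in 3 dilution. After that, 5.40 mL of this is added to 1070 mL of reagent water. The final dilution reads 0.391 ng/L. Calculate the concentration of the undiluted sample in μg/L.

Overall dilution factor = 4 × 498.1 × 3 × 199.1 = 1.19 × 10⁶.
Original = 0.391 ng/L × 1.19 × 10⁶ = 4.65 × 10⁵ ng/L = 465 μg/L.

465 μg/L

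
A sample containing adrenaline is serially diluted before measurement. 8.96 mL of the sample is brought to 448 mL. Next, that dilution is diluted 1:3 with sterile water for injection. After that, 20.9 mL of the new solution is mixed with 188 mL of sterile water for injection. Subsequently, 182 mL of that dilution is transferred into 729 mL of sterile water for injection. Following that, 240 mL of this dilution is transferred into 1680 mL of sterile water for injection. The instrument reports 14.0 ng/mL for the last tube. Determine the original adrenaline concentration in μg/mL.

Overall dilution factor = 50 × 3 × 9.995 × 5.005 × 8 = 6.00 × 10⁴.
Original = 14.0 ng/mL × 6.00 × 10⁴ = 8.41 × 10⁵ ng/mL = 841 μg/mL.

841 μg/mL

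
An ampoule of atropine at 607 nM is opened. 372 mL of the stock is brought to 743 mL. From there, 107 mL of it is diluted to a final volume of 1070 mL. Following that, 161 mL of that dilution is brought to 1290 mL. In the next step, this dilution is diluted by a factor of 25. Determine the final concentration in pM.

Overall dilution factor = 1.997 × 10 × 8.012 × 25 = 4001.
607 nM / 4001 = 0.152 nM = 152 pM.

152 pM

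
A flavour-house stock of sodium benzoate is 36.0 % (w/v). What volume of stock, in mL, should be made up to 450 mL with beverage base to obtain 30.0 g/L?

37.5 mL

30.0 g/L = 3.00 % (w/v).
V₁ = C₂V₂/C₁ = 3.00 × 450 / 36.0 = 37.5 mL.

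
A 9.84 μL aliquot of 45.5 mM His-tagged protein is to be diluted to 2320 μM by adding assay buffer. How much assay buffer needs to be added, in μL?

183 μL

2320 μM = 2.32 mM.
V₂ = C₁V₁/C₂ = 45.5 × 9.84 / 2.32 = 193 μL.
Diluent to add = V₂ − V₁ = 193 − 9.84 = 183 μL.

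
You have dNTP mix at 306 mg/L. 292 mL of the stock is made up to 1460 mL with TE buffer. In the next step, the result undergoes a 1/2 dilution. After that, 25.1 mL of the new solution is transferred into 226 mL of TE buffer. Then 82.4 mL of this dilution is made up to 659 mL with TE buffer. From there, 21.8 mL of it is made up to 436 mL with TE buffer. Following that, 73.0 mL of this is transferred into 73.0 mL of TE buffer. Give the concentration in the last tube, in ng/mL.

9.56 ng/mL

Overall dilution factor = 5 × 2 × 10.00 × 7.998 × 20 × 2 = 3.20 × 10⁴.
306 mg/L / 3.20 × 10⁴ = 9.56 × 10⁻³ mg/L = 9.56 ng/mL.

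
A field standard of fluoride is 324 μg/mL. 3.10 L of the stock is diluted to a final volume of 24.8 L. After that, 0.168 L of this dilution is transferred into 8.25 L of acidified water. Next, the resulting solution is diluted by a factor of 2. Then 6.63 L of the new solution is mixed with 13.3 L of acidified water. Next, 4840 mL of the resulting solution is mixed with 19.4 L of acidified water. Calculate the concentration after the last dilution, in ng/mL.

Overall dilution factor = 8 × 50.11 × 2 × 3.006 × 5.008 = 1.21 × 10⁴.
324 μg/mL / 1.21 × 10⁴ = 0.0268 μg/mL = 26.8 ng/mL.

26.8 ng/mL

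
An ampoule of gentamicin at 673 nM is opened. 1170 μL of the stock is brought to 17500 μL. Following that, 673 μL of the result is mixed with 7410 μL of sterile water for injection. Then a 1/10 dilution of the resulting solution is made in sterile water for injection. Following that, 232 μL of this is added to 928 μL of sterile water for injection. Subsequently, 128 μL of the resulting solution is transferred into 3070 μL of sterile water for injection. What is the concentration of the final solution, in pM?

Overall dilution factor = 14.96 × 12.01 × 10 × 5 × 24.98 = 2.24 × 10⁵.
673 nM / 2.24 × 10⁵ = 3.00 × 10⁻³ nM = 3.00 pM.

3.00 pM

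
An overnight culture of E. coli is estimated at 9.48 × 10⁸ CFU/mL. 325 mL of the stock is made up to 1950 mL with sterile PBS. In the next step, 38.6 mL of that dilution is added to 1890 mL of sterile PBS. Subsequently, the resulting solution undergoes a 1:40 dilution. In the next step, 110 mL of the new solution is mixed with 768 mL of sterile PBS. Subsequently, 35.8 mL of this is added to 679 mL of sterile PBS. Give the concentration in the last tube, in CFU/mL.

496 CFU/mL

Overall dilution factor = 6 × 49.96 × 40 × 7.982 × 19.97 = 1.91 × 10⁶.
9.48 × 10⁸ CFU/mL / 1.91 × 10⁶ = 496 CFU/mL.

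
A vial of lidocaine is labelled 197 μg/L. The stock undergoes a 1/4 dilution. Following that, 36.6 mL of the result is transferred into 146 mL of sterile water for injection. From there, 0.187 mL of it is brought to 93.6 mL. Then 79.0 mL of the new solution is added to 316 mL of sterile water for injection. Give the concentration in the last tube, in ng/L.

Overall dilution factor = 4 × 4.989 × 500.5 × 5 = 4.99 × 10⁴.
197 μg/L / 4.99 × 10⁴ = 3.94 × 10⁻³ μg/L = 3.94 ng/L.

3.94 ng/L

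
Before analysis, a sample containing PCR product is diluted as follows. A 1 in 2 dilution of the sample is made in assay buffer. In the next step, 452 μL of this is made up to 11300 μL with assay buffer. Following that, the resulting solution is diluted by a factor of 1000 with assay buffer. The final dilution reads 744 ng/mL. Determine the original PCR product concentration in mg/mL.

37.2 mg/mL

Overall dilution factor = 2 × 25 × 1000 = 5.00 × 10⁴.
Original = 744 ng/mL × 5.00 × 10⁴ = 3.72 × 10⁷ ng/mL = 37.2 mg/mL.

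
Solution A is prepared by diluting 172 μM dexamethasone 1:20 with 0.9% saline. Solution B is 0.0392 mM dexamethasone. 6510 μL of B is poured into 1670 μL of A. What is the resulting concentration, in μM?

33.0 μM

C_A = 172 μM / 20 = 8.60 μM.
C_B = 0.0392 mM = 39.2 μM.
C_mix = (C_A·V_A + C_B·V_B)/(V_A + V_B) = (8.60×1670 + 39.2×6510) / 8180 = 33.0 μM.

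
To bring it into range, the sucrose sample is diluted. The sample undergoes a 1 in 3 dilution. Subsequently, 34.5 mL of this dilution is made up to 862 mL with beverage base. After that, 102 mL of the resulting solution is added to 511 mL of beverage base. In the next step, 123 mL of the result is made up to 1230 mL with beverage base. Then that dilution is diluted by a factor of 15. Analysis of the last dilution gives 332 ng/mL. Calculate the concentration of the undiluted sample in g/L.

22.4 g/L

Overall dilution factor = 3 × 24.99 × 6.010 × 10 × 15 = 6.76 × 10⁴.
Original = 332 ng/mL × 6.76 × 10⁴ = 2.24 × 10⁷ ng/mL = 22.4 g/L.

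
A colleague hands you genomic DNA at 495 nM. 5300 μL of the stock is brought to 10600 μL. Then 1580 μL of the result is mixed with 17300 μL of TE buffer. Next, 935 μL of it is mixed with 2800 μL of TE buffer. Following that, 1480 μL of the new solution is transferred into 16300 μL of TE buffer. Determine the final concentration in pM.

432 pM

Overall dilution factor = 2 × 11.95 × 3.995 × 12.01 = 1147.
495 nM / 1147 = 0.432 nM = 432 pM.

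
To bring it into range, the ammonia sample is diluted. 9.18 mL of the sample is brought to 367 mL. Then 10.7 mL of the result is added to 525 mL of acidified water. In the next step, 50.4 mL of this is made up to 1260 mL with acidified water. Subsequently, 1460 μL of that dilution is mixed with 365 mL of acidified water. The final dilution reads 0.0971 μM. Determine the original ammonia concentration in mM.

1220 mM

Overall dilution factor = 39.98 × 50.07 × 25 × 251 = 1.26 × 10⁷.
Original = 0.0971 μM × 1.26 × 10⁷ = 1.22 × 10⁶ μM = 1220 mM.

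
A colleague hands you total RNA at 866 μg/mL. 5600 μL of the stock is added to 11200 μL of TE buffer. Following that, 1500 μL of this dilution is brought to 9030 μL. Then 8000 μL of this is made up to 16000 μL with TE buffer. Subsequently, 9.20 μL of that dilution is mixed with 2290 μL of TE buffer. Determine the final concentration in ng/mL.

Overall dilution factor = 3 × 6.020 × 2 × 249.9 = 9027.
866 μg/mL / 9027 = 0.0959 μg/mL = 95.9 ng/mL.

95.9 ng/mL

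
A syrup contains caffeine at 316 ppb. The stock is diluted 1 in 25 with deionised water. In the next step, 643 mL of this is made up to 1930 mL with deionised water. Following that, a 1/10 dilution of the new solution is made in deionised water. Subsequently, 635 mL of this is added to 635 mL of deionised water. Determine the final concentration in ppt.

Overall dilution factor = 25 × 3.002 × 10 × 2 = 1501.
316 ppb / 1501 = 0.211 ppb = 211 ppt.

211 ppt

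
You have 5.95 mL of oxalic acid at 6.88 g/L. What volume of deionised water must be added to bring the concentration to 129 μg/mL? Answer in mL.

129 μg/mL = 0.129 g/L.
V₂ = C₁V₁/C₂ = 6.88 × 5.95 / 0.129 = 317 mL.
Diluent to add = V₂ − V₁ = 317 − 5.95 = 311 mL.

311 mL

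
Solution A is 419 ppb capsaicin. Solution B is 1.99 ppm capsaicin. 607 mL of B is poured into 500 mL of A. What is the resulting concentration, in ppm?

C_B = 1.99 ppm = 1990 ppb.
C_mix = (C_A·V_A + C_B·V_B)/(V_A + V_B) = (419×500 + 1990×607) / 1107 = 1280 ppb = 1.28 ppm.

1.28 ppm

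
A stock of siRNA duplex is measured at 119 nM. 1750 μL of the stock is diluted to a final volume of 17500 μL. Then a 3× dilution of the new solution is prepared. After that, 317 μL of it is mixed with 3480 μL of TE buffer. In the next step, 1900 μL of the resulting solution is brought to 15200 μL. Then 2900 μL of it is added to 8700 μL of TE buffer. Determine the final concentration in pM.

10.3 pM

Overall dilution factor = 10 × 3 × 11.98 × 8 × 4 = 1.15 × 10⁴.
119 nM / 1.15 × 10⁴ = 0.0103 nM = 10.3 pM.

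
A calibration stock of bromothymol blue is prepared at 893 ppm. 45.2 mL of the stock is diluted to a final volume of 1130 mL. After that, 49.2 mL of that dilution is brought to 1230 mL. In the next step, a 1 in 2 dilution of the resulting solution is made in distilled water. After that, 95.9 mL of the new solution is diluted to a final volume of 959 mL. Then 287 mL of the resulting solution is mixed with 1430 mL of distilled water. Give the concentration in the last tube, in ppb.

Overall dilution factor = 25 × 25 × 2 × 10 × 5.983 = 7.48 × 10⁴.
893 ppm / 7.48 × 10⁴ = 0.0119 ppm = 11.9 ppb.

11.9 ppb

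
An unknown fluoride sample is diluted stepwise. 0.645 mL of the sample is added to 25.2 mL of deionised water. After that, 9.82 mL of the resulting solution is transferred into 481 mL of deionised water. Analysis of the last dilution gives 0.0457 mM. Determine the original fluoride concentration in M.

Overall dilution factor = 40.07 × 49.98 = 2003.
Original = 0.0457 mM × 2003 = 91.5 mM = 0.0915 M.

0.0915 M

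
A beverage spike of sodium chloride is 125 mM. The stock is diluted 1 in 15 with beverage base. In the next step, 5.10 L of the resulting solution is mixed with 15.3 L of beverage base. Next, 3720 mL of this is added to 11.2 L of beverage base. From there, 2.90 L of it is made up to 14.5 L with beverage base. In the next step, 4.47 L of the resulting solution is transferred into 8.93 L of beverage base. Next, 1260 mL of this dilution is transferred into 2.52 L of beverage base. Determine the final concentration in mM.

Overall dilution factor = 15 × 4 × 4.011 × 5 × 2.998 × 3 = 1.08 × 10⁴.
125 mM / 1.08 × 10⁴ = 0.0116 mM.

0.0116 mM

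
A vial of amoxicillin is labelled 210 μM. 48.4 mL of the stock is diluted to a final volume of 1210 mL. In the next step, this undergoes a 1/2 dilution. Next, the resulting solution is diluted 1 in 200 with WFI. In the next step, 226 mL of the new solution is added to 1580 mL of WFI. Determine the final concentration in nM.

Overall dilution factor = 25 × 2 × 200 × 7.991 = 7.99 × 10⁴.
210 μM / 7.99 × 10⁴ = 2.63 × 10⁻³ μM = 2.63 nM.

2.63 nM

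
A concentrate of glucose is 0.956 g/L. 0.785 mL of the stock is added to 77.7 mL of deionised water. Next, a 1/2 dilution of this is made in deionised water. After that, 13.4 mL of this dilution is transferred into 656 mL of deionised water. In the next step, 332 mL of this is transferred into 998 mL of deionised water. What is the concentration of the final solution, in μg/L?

23.9 μg/L

Overall dilution factor = 99.98 × 2 × 49.96 × 4.006 = 4.00 × 10⁴.
0.956 g/L / 4.00 × 10⁴ = 2.39 × 10⁻⁵ g/L = 23.9 μg/L.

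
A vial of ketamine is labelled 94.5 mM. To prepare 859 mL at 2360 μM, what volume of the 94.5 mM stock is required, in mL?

21.5 mL

2360 μM = 2.36 mM.
V₁ = C₂V₂/C₁ = 2.36 × 859 / 94.5 = 21.5 mL.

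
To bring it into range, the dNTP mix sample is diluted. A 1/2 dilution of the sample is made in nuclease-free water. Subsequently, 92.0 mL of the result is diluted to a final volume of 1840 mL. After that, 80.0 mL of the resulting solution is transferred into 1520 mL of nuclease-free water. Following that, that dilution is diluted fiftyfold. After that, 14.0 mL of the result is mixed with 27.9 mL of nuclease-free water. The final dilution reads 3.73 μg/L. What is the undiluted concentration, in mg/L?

Overall dilution factor = 2 × 20 × 20 × 50 × 2.993 = 1.20 × 10⁵.
Original = 3.73 μg/L × 1.20 × 10⁵ = 4.47 × 10⁵ μg/L = 447 mg/L.

447 mg/L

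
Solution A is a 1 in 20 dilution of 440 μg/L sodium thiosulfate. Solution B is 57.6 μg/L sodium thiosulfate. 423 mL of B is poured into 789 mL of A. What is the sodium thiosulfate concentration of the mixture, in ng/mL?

C_A = 440 μg/L / 20 = 22.0 μg/L.
C_mix = (C_A·V_A + C_B·V_B)/(V_A + V_B) = (22.0×789 + 57.6×423) / 1212 = 34.4 μg/L = 34.4 ng/mL.

34.4 ng/mL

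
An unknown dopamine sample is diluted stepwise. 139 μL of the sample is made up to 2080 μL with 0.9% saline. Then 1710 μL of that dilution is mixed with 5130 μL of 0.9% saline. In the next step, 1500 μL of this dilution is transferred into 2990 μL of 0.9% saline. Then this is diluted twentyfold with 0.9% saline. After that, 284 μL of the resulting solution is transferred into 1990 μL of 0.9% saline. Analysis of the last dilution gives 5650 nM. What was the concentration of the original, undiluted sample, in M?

0.162 M

Overall dilution factor = 14.96 × 4 × 2.993 × 20 × 8.007 = 2.87 × 10⁴.
Original = 5650 nM × 2.87 × 10⁴ = 1.62 × 10⁸ nM = 0.162 M.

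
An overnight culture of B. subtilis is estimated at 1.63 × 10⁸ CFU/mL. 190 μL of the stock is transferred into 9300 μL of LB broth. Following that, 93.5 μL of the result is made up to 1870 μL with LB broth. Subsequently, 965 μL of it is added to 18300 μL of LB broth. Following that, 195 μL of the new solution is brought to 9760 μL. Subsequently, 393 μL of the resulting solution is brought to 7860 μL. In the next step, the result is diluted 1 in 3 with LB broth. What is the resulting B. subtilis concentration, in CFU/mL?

2.72 CFU/mL

Overall dilution factor = 49.95 × 20 × 19.96 × 50.05 × 20 × 3 = 5.99 × 10⁷.
1.63 × 10⁸ CFU/mL / 5.99 × 10⁷ = 2.72 CFU/mL.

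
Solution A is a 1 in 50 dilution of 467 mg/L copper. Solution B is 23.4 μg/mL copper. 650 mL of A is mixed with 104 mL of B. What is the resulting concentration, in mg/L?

11.3 mg/L

C_A = 467 mg/L / 50 = 9.34 mg/L.
C_B = 23.4 μg/mL = 23.4 mg/L.
C_mix = (C_A·V_A + C_B·V_B)/(V_A + V_B) = (9.34×650 + 23.4×104) / 754.0 = 11.3 mg/L.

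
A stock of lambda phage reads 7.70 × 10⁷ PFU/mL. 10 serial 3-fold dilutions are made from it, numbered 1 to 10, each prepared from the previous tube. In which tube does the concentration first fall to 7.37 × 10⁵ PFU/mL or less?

Tube n has concentration 7.70 × 10⁷ PFU/mL / 3ⁿ.
Need 3ⁿ ≥ 7.70 × 10⁷ PFU/mL / 7.37 × 10⁵ PFU/mL = 104, so n ≥ 4.23.
First such tube: n = 5.

tube 5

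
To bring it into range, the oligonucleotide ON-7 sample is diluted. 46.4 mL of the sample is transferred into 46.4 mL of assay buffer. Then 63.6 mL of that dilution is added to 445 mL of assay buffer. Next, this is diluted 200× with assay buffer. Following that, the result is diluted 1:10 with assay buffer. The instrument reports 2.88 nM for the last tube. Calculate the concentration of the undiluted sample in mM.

Overall dilution factor = 2 × 7.997 × 200 × 10 = 3.20 × 10⁴.
Original = 2.88 nM × 3.20 × 10⁴ = 9.21 × 10⁴ nM = 0.0921 mM.

0.0921 mM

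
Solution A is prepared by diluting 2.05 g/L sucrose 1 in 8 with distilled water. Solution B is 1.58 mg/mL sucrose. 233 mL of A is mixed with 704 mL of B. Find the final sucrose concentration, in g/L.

1.25 g/L

C_A = 2.05 g/L / 8 = 0.256 g/L.
C_B = 1.58 mg/mL = 1.58 g/L.
C_mix = (C_A·V_A + C_B·V_B)/(V_A + V_B) = (0.256×233 + 1.58×704) / 937.0 = 1.25 g/L.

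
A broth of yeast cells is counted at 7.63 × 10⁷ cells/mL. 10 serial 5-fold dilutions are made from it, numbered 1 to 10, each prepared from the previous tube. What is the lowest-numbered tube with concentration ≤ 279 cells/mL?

Tube n has concentration 7.63 × 10⁷ cells/mL / 5ⁿ.
Need 5ⁿ ≥ 7.63 × 10⁷ cells/mL / 279 cells/mL = 2.73 × 10⁵, so n ≥ 7.78.
First such tube: n = 8.

tube 8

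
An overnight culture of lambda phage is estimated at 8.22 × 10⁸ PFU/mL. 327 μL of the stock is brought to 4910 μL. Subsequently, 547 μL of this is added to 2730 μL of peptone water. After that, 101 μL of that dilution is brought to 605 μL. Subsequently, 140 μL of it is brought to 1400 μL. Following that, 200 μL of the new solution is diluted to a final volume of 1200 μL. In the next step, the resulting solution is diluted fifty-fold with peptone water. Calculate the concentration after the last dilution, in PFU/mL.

509 PFU/mL

Overall dilution factor = 15.02 × 5.991 × 5.990 × 10 × 6 × 50 = 1.62 × 10⁶.
8.22 × 10⁸ PFU/mL / 1.62 × 10⁶ = 509 PFU/mL.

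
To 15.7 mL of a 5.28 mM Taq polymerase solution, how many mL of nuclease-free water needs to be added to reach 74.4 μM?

1100 mL

74.4 μM = 0.0744 mM.
V₂ = C₁V₁/C₂ = 5.28 × 15.7 / 0.0744 = 1114 mL.
Diluent to add = V₂ − V₁ = 1114 − 15.7 = 1100 mL.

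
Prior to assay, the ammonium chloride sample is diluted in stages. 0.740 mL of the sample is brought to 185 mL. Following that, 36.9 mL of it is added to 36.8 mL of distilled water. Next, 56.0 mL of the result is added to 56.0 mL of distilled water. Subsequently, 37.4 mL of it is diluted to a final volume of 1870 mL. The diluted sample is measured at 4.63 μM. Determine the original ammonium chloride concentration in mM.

231 mM

Overall dilution factor = 250 × 1.997 × 2 × 50 = 4.99 × 10⁴.
Original = 4.63 μM × 4.99 × 10⁴ = 2.31 × 10⁵ μM = 231 mM.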